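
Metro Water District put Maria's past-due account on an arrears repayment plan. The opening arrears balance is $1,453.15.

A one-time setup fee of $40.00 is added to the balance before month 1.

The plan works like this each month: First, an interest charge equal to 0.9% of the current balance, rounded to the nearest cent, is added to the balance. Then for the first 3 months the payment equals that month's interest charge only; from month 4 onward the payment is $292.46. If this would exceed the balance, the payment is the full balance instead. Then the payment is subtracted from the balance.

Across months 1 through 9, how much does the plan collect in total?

$1,575.98

# | Opening | Interest | Payment | End bal
1 | $1,493.15 | $13.44 | $13.44 | $1,493.15
2 | $1,493.15 | $13.44 | $13.44 | $1,493.15
3 | $1,493.15 | $13.44 | $13.44 | $1,493.15
4 | $1,493.15 | $13.44 | $292.46 | $1,214.13
5 | $1,214.13 | $10.93 | $292.46 | $932.60
6 | $932.60 | $8.39 | $292.46 | $648.53
7 | $648.53 | $5.84 | $292.46 | $361.91
8 | $361.91 | $3.26 | $292.46 | $72.71
9 | $72.71 | $0.65 | $73.36 | $0.00
Total paid: $1,575.98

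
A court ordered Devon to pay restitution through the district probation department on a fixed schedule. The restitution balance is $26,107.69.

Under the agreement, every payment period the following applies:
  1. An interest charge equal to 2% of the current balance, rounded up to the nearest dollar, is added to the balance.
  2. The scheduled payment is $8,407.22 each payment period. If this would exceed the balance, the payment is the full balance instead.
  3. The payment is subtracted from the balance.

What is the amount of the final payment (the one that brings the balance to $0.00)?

$2,018.03

# | Opening | Interest | Payment | End bal
1 | $26,107.69 | $523.00 | $8,407.22 | $18,223.47
2 | $18,223.47 | $365.00 | $8,407.22 | $10,181.25
3 | $10,181.25 | $204.00 | $8,407.22 | $1,978.03
4 | $1,978.03 | $40.00 | $2,018.03 | $0.00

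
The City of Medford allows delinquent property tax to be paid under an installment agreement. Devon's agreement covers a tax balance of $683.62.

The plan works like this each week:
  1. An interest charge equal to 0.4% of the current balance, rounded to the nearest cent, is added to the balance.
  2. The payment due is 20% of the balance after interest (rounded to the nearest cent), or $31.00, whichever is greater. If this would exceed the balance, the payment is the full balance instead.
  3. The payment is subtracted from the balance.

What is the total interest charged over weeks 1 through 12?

# | Opening | Interest | Payment | End bal
1 | $683.62 | $2.73 | $137.27 | $549.08
2 | $549.08 | $2.20 | $110.26 | $441.02
3 | $441.02 | $1.76 | $88.56 | $354.22
4 | $354.22 | $1.42 | $71.13 | $284.51
5 | $284.51 | $1.14 | $57.13 | $228.52
6 | $228.52 | $0.91 | $45.89 | $183.54
7 | $183.54 | $0.73 | $36.85 | $147.42
8 | $147.42 | $0.59 | $31.00 | $117.01
9 | $117.01 | $0.47 | $31.00 | $86.48
10 | $86.48 | $0.35 | $31.00 | $55.83
11 | $55.83 | $0.22 | $31.00 | $25.05
12 | $25.05 | $0.10 | $25.15 | $0.00
Total interest: $2.73 + $2.20 + $1.76 + $1.42 + $1.14 + $0.91 + $0.73 + $0.59 + $0.47 + $0.35 + $0.22 + $0.10 = $12.62

$12.62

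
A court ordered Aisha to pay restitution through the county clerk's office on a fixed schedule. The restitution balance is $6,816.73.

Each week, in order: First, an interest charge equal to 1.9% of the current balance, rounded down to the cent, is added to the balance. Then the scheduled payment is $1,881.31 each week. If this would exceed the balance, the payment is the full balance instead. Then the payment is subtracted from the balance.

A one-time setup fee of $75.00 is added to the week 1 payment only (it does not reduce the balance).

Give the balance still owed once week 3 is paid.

Week 1: opening $6,816.73; interest $129.51 → $6,946.24; payment $1,881.31 (+ $75.00 fee); balance $5,064.93
Week 2: opening $5,064.93; interest $96.23 → $5,161.16; payment $1,881.31; balance $3,279.85
Week 3: opening $3,279.85; interest $62.31 → $3,342.16; payment $1,881.31; balance $1,460.85

$1,460.85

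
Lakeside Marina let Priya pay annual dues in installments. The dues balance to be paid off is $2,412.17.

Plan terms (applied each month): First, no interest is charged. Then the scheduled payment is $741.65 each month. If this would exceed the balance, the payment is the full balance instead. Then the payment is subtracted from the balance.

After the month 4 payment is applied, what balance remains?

# | Opening | Payment | End bal
1 | $2,412.17 | $741.65 | $1,670.52
2 | $1,670.52 | $741.65 | $928.87
3 | $928.87 | $741.65 | $187.22
4 | $187.22 | $187.22 | $0.00

$0.00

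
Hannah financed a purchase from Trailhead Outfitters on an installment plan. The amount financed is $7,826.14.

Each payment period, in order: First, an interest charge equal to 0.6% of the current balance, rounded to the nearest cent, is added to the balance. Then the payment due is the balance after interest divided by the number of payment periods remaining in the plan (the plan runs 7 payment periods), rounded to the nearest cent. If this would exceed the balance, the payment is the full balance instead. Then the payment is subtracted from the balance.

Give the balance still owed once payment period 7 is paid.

$0.00

Payment period 1: opening $7,826.14; interest $46.96 → $7,873.10; payment $1,124.73; balance $6,748.37
Payment period 2: opening $6,748.37; interest $40.49 → $6,788.86; payment $1,131.48; balance $5,657.38
Payment period 3: opening $5,657.38; interest $33.94 → $5,691.32; payment $1,138.26; balance $4,553.06
Payment period 4: opening $4,553.06; interest $27.32 → $4,580.38; payment $1,145.10; balance $3,435.28
Payment period 5: opening $3,435.28; interest $20.61 → $3,455.89; payment $1,151.96; balance $2,303.93
Payment period 6: opening $2,303.93; interest $13.82 → $2,317.75; payment $1,158.88; balance $1,158.87
Payment period 7: opening $1,158.87; interest $6.95 → $1,165.82; payment $1,165.82; balance $0.00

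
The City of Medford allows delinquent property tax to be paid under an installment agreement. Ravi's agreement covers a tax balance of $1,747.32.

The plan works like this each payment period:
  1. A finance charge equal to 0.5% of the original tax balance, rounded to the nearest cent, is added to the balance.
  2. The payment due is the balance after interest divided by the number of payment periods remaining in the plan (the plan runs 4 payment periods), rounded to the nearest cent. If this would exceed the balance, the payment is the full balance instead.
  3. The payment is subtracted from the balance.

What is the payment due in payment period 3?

$446.30

Payment period 1: opening $1,747.32; interest $8.74 → $1,756.06; payment $439.02; balance $1,317.04
Payment period 2: opening $1,317.04; interest $8.74 → $1,325.78; payment $441.93; balance $883.85
Payment period 3: opening $883.85; interest $8.74 → $892.59; payment $446.30; balance $446.29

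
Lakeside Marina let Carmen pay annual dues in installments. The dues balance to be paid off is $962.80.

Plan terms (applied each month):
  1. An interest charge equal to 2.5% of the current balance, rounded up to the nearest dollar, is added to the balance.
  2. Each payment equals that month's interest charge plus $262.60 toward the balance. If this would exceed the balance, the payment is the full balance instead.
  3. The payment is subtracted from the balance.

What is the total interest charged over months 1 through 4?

$59.00

Month 1: $962.80 +$25.00 interest = $987.80; pay $287.60 → $700.20
Month 2: $700.20 +$18.00 interest = $718.20; pay $280.60 → $437.60
Month 3: $437.60 +$11.00 interest = $448.60; pay $273.60 → $175.00
Month 4: $175.00 +$5.00 interest = $180.00; pay $180.00 → $0.00
Total interest: $25.00 + $18.00 + $11.00 + $5.00 = $59.00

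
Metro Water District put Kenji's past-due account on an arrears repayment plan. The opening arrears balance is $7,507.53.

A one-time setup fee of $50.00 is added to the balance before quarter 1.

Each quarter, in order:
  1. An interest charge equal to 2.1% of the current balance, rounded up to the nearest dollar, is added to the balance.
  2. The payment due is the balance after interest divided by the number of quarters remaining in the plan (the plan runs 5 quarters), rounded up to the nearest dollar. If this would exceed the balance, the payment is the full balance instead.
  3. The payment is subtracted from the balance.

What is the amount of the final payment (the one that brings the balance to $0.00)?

Quarter 1: opening $7,557.53; interest $159.00 → $7,716.53; payment $1,544.00; balance $6,172.53
Quarter 2: opening $6,172.53; interest $130.00 → $6,302.53; payment $1,576.00; balance $4,726.53
Quarter 3: opening $4,726.53; interest $100.00 → $4,826.53; payment $1,609.00; balance $3,217.53
Quarter 4: opening $3,217.53; interest $68.00 → $3,285.53; payment $1,643.00; balance $1,642.53
Quarter 5: opening $1,642.53; interest $35.00 → $1,677.53; payment $1,677.53; balance $0.00

$1,677.53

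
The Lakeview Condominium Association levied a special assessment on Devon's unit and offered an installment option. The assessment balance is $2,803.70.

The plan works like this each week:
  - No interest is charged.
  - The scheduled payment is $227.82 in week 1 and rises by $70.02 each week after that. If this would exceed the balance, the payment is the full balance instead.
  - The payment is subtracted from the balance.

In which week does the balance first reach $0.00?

7

Week 1: $2,803.70 − $227.82 → $2,575.88
Week 2: $2,575.88 − $297.84 → $2,278.04
Week 3: $2,278.04 − $367.86 → $1,910.18
Week 4: $1,910.18 − $437.88 → $1,472.30
Week 5: $1,472.30 − $507.90 → $964.40
Week 6: $964.40 − $577.92 → $386.48
Week 7: $386.48 − $386.48 → $0.00
Balance reaches $0.00 in week 7.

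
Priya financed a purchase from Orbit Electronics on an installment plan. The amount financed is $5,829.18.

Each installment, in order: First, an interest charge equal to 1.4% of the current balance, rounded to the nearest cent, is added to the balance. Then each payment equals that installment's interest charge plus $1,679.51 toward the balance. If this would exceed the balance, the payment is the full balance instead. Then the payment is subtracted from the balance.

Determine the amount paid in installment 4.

# | Opening | Interest | Payment | End bal
1 | $5,829.18 | $81.61 | $1,761.12 | $4,149.67
2 | $4,149.67 | $58.10 | $1,737.61 | $2,470.16
3 | $2,470.16 | $34.58 | $1,714.09 | $790.65
4 | $790.65 | $11.07 | $801.72 | $0.00

$801.72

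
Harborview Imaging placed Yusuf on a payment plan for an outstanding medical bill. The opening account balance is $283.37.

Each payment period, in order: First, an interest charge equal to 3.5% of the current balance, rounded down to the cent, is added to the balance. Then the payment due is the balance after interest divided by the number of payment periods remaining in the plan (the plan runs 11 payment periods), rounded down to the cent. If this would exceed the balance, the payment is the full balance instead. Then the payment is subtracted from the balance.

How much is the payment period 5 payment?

# | Opening | Interest | Payment | End bal
1 | $283.37 | $9.91 | $26.66 | $266.62
2 | $266.62 | $9.33 | $27.59 | $248.36
3 | $248.36 | $8.69 | $28.56 | $228.49
4 | $228.49 | $7.99 | $29.56 | $206.92
5 | $206.92 | $7.24 | $30.59 | $183.57

$30.59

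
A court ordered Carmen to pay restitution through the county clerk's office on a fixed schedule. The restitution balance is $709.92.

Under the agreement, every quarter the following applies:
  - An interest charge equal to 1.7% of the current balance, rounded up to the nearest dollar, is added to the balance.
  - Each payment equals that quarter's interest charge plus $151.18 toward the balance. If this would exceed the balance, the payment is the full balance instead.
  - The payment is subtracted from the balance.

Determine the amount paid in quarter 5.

$107.20

Quarter 1: opening $709.92; interest $13.00 → $722.92; payment $164.18; balance $558.74
Quarter 2: opening $558.74; interest $10.00 → $568.74; payment $161.18; balance $407.56
Quarter 3: opening $407.56; interest $7.00 → $414.56; payment $158.18; balance $256.38
Quarter 4: opening $256.38; interest $5.00 → $261.38; payment $156.18; balance $105.20
Quarter 5: opening $105.20; interest $2.00 → $107.20; payment $107.20; balance $0.00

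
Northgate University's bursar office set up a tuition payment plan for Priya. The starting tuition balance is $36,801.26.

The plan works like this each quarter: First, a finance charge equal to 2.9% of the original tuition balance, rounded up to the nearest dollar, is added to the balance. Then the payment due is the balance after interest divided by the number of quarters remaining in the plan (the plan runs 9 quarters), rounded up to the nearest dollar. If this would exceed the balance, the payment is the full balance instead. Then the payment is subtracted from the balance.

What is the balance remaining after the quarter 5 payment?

$19,539.26

Quarter 1: $36,801.26 +$1,068.00 interest = $37,869.26; pay $4,208.00 → $33,661.26
Quarter 2: $33,661.26 +$1,068.00 interest = $34,729.26; pay $4,342.00 → $30,387.26
Quarter 3: $30,387.26 +$1,068.00 interest = $31,455.26; pay $4,494.00 → $26,961.26
Quarter 4: $26,961.26 +$1,068.00 interest = $28,029.26; pay $4,672.00 → $23,357.26
Quarter 5: $23,357.26 +$1,068.00 interest = $24,425.26; pay $4,886.00 → $19,539.26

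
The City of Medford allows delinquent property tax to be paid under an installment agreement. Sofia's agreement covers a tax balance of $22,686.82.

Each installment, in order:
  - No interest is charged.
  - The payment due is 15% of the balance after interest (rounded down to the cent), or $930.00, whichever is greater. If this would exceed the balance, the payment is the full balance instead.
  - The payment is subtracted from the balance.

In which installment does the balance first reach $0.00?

15

# | Opening | Payment | End bal
1 | $22,686.82 | $3,403.02 | $19,283.80
2 | $19,283.80 | $2,892.57 | $16,391.23
3 | $16,391.23 | $2,458.68 | $13,932.55
4 | $13,932.55 | $2,089.88 | $11,842.67
5 | $11,842.67 | $1,776.40 | $10,066.27
6 | $10,066.27 | $1,509.94 | $8,556.33
7 | $8,556.33 | $1,283.44 | $7,272.89
8 | $7,272.89 | $1,090.93 | $6,181.96
9 | $6,181.96 | $930.00 | $5,251.96
10 | $5,251.96 | $930.00 | $4,321.96
11 | $4,321.96 | $930.00 | $3,391.96
12 | $3,391.96 | $930.00 | $2,461.96
13 | $2,461.96 | $930.00 | $1,531.96
14 | $1,531.96 | $930.00 | $601.96
15 | $601.96 | $601.96 | $0.00
Balance reaches $0.00 in installment 15.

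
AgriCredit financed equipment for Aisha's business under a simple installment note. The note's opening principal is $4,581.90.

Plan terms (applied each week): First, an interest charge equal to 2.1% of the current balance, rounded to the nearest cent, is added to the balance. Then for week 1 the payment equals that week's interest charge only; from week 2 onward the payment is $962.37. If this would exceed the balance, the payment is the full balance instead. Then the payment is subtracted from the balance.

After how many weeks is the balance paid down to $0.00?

Week 1: $4,581.90 +$96.22 interest = $4,678.12; pay $96.22 → $4,581.90
Week 2: $4,581.90 +$96.22 interest = $4,678.12; pay $962.37 → $3,715.75
Week 3: $3,715.75 +$78.03 interest = $3,793.78; pay $962.37 → $2,831.41
Week 4: $2,831.41 +$59.46 interest = $2,890.87; pay $962.37 → $1,928.50
Week 5: $1,928.50 +$40.50 interest = $1,969.00; pay $962.37 → $1,006.63
Week 6: $1,006.63 +$21.14 interest = $1,027.77; pay $962.37 → $65.40
Week 7: $65.40 +$1.37 interest = $66.77; pay $66.77 → $0.00
Balance reaches $0.00 in week 7.

7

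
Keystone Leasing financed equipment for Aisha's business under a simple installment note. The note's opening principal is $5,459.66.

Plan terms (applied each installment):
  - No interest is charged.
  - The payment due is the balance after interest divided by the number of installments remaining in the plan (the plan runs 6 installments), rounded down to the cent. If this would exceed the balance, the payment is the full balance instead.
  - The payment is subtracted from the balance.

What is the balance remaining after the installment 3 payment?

Installment 1: opening $5,459.66; payment $909.94; balance $4,549.72
Installment 2: opening $4,549.72; payment $909.94; balance $3,639.78
Installment 3: opening $3,639.78; payment $909.94; balance $2,729.84

$2,729.84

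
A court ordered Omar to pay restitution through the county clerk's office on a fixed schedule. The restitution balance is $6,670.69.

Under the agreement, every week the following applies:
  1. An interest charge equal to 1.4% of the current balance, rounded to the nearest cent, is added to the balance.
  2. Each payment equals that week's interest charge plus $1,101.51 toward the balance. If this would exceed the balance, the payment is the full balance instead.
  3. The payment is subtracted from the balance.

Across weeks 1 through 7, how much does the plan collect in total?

$7,000.58

Week 1: $6,670.69 +$93.39 interest = $6,764.08; pay $1,194.90 → $5,569.18
Week 2: $5,569.18 +$77.97 interest = $5,647.15; pay $1,179.48 → $4,467.67
Week 3: $4,467.67 +$62.55 interest = $4,530.22; pay $1,164.06 → $3,366.16
Week 4: $3,366.16 +$47.13 interest = $3,413.29; pay $1,148.64 → $2,264.65
Week 5: $2,264.65 +$31.71 interest = $2,296.36; pay $1,133.22 → $1,163.14
Week 6: $1,163.14 +$16.28 interest = $1,179.42; pay $1,117.79 → $61.63
Week 7: $61.63 +$0.86 interest = $62.49; pay $62.49 → $0.00
Total paid: $7,000.58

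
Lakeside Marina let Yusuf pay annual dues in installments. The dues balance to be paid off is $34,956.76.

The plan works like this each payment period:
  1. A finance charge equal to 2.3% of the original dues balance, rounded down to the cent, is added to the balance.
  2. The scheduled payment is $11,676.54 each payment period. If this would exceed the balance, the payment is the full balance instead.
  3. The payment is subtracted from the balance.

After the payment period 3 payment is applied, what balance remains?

Payment period 1: opening $34,956.76; interest $804.00 → $35,760.76; payment $11,676.54; balance $24,084.22
Payment period 2: opening $24,084.22; interest $804.00 → $24,888.22; payment $11,676.54; balance $13,211.68
Payment period 3: opening $13,211.68; interest $804.00 → $14,015.68; payment $11,676.54; balance $2,339.14

$2,339.14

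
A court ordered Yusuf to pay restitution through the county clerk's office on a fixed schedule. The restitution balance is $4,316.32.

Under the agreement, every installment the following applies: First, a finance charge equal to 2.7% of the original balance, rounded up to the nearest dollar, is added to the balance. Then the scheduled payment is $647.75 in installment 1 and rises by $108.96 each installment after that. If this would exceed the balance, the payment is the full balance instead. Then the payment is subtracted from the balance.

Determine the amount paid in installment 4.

$974.63

Installment 1: opening $4,316.32; interest $117.00 → $4,433.32; payment $647.75; balance $3,785.57
Installment 2: opening $3,785.57; interest $117.00 → $3,902.57; payment $756.71; balance $3,145.86
Installment 3: opening $3,145.86; interest $117.00 → $3,262.86; payment $865.67; balance $2,397.19
Installment 4: opening $2,397.19; interest $117.00 → $2,514.19; payment $974.63; balance $1,539.56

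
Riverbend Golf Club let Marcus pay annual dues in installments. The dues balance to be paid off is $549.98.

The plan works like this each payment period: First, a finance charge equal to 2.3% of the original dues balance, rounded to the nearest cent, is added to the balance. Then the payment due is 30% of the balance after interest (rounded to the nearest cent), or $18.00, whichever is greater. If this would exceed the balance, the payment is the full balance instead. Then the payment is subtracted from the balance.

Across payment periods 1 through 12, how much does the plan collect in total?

$668.26

# | Opening | Interest | Payment | End bal
1 | $549.98 | $12.65 | $168.79 | $393.84
2 | $393.84 | $12.65 | $121.95 | $284.54
3 | $284.54 | $12.65 | $89.16 | $208.03
4 | $208.03 | $12.65 | $66.20 | $154.48
5 | $154.48 | $12.65 | $50.14 | $116.99
6 | $116.99 | $12.65 | $38.89 | $90.75
7 | $90.75 | $12.65 | $31.02 | $72.38
8 | $72.38 | $12.65 | $25.51 | $59.52
9 | $59.52 | $12.65 | $21.65 | $50.52
10 | $50.52 | $12.65 | $18.95 | $44.22
11 | $44.22 | $12.65 | $18.00 | $38.87
12 | $38.87 | $12.65 | $18.00 | $33.52
Total paid: $668.26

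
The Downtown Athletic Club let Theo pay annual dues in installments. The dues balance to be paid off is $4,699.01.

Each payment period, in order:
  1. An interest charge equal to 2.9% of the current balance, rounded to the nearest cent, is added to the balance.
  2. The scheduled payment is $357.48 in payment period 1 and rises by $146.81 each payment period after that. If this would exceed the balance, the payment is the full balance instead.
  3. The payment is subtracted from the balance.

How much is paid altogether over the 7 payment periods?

# | Opening | Interest | Payment | End bal
1 | $4,699.01 | $136.27 | $357.48 | $4,477.80
2 | $4,477.80 | $129.86 | $504.29 | $4,103.37
3 | $4,103.37 | $119.00 | $651.10 | $3,571.27
4 | $3,571.27 | $103.57 | $797.91 | $2,876.93
5 | $2,876.93 | $83.43 | $944.72 | $2,015.64
6 | $2,015.64 | $58.45 | $1,091.53 | $982.56
7 | $982.56 | $28.49 | $1,011.05 | $0.00
Total paid: $5,358.08

$5,358.08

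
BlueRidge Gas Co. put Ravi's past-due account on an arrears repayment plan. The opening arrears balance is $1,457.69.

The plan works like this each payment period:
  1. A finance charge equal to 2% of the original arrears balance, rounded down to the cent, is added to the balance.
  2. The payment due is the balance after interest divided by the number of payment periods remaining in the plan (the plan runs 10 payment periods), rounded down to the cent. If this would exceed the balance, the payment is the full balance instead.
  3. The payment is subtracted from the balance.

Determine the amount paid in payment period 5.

Payment period 1: opening $1,457.69; interest $29.15 → $1,486.84; payment $148.68; balance $1,338.16
Payment period 2: opening $1,338.16; interest $29.15 → $1,367.31; payment $151.92; balance $1,215.39
Payment period 3: opening $1,215.39; interest $29.15 → $1,244.54; payment $155.56; balance $1,088.98
Payment period 4: opening $1,088.98; interest $29.15 → $1,118.13; payment $159.73; balance $958.40
Payment period 5: opening $958.40; interest $29.15 → $987.55; payment $164.59; balance $822.96

$164.59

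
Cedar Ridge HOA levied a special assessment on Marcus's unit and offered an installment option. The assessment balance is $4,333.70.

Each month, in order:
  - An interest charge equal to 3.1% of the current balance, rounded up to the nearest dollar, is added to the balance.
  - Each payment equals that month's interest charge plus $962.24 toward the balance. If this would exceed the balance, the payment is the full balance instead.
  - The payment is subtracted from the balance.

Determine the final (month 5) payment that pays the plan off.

Month 1: opening $4,333.70; interest $135.00 → $4,468.70; payment $1,097.24; balance $3,371.46
Month 2: opening $3,371.46; interest $105.00 → $3,476.46; payment $1,067.24; balance $2,409.22
Month 3: opening $2,409.22; interest $75.00 → $2,484.22; payment $1,037.24; balance $1,446.98
Month 4: opening $1,446.98; interest $45.00 → $1,491.98; payment $1,007.24; balance $484.74
Month 5: opening $484.74; interest $16.00 → $500.74; payment $500.74; balance $0.00

$500.74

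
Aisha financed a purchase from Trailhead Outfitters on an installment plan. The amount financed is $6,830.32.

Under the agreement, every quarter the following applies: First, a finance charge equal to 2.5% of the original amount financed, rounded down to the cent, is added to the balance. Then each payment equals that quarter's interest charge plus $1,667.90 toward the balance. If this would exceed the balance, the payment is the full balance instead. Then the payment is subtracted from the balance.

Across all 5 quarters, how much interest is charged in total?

Quarter 1: $6,830.32 +$170.75 interest = $7,001.07; pay $1,838.65 → $5,162.42
Quarter 2: $5,162.42 +$170.75 interest = $5,333.17; pay $1,838.65 → $3,494.52
Quarter 3: $3,494.52 +$170.75 interest = $3,665.27; pay $1,838.65 → $1,826.62
Quarter 4: $1,826.62 +$170.75 interest = $1,997.37; pay $1,838.65 → $158.72
Quarter 5: $158.72 +$170.75 interest = $329.47; pay $329.47 → $0.00
Total interest: $170.75 + $170.75 + $170.75 + $170.75 + $170.75 = $853.75

$853.75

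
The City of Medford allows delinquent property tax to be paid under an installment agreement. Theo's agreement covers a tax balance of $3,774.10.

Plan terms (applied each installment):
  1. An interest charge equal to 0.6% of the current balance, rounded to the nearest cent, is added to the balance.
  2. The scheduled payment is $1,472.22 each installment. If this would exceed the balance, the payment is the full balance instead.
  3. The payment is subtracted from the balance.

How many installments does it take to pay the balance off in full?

Installment 1: opening $3,774.10; interest $22.64 → $3,796.74; payment $1,472.22; balance $2,324.52
Installment 2: opening $2,324.52; interest $13.95 → $2,338.47; payment $1,472.22; balance $866.25
Installment 3: opening $866.25; interest $5.20 → $871.45; payment $871.45; balance $0.00
Balance reaches $0.00 in installment 3.

3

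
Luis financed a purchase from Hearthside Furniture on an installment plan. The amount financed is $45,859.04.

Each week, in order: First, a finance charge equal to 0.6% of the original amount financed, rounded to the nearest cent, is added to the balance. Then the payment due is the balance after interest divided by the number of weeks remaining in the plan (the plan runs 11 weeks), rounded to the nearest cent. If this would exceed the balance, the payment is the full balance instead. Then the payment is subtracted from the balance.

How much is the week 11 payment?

Week 1: $45,859.04 +$275.15 interest = $46,134.19; pay $4,194.02 → $41,940.17
Week 2: $41,940.17 +$275.15 interest = $42,215.32; pay $4,221.53 → $37,993.79
Week 3: $37,993.79 +$275.15 interest = $38,268.94; pay $4,252.10 → $34,016.84
Week 4: $34,016.84 +$275.15 interest = $34,291.99; pay $4,286.50 → $30,005.49
Week 5: $30,005.49 +$275.15 interest = $30,280.64; pay $4,325.81 → $25,954.83
Week 6: $25,954.83 +$275.15 interest = $26,229.98; pay $4,371.66 → $21,858.32
Week 7: $21,858.32 +$275.15 interest = $22,133.47; pay $4,426.69 → $17,706.78
Week 8: $17,706.78 +$275.15 interest = $17,981.93; pay $4,495.48 → $13,486.45
Week 9: $13,486.45 +$275.15 interest = $13,761.60; pay $4,587.20 → $9,174.40
Week 10: $9,174.40 +$275.15 interest = $9,449.55; pay $4,724.78 → $4,724.77
Week 11: $4,724.77 +$275.15 interest = $4,999.92; pay $4,999.92 → $0.00

$4,999.92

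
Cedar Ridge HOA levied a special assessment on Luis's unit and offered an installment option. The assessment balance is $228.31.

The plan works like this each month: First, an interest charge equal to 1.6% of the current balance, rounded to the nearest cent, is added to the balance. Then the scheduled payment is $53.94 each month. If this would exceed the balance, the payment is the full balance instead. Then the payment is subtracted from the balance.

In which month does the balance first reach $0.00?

5

Month 1: $228.31 +$3.65 interest = $231.96; pay $53.94 → $178.02
Month 2: $178.02 +$2.85 interest = $180.87; pay $53.94 → $126.93
Month 3: $126.93 +$2.03 interest = $128.96; pay $53.94 → $75.02
Month 4: $75.02 +$1.20 interest = $76.22; pay $53.94 → $22.28
Month 5: $22.28 +$0.36 interest = $22.64; pay $22.64 → $0.00
Balance reaches $0.00 in month 5.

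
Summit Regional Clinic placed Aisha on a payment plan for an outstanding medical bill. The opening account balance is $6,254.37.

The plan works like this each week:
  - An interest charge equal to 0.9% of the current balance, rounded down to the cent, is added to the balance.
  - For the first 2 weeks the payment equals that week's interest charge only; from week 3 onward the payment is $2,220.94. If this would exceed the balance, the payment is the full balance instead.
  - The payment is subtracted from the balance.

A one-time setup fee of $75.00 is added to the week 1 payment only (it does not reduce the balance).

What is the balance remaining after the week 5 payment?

Week 1: $6,254.37 +$56.28 interest = $6,310.65; pay $56.28 (+ $75.00 fee) → $6,254.37
Week 2: $6,254.37 +$56.28 interest = $6,310.65; pay $56.28 → $6,254.37
Week 3: $6,254.37 +$56.28 interest = $6,310.65; pay $2,220.94 → $4,089.71
Week 4: $4,089.71 +$36.80 interest = $4,126.51; pay $2,220.94 → $1,905.57
Week 5: $1,905.57 +$17.15 interest = $1,922.72; pay $1,922.72 → $0.00

$0.00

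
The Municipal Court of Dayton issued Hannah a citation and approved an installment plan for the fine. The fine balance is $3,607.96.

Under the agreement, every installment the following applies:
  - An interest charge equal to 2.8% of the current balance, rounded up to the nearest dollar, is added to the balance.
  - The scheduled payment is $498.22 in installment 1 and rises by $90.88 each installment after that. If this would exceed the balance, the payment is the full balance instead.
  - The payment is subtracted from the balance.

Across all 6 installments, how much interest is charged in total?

$385.00

Installment 1: $3,607.96 +$102.00 interest = $3,709.96; pay $498.22 → $3,211.74
Installment 2: $3,211.74 +$90.00 interest = $3,301.74; pay $589.10 → $2,712.64
Installment 3: $2,712.64 +$76.00 interest = $2,788.64; pay $679.98 → $2,108.66
Installment 4: $2,108.66 +$60.00 interest = $2,168.66; pay $770.86 → $1,397.80
Installment 5: $1,397.80 +$40.00 interest = $1,437.80; pay $861.74 → $576.06
Installment 6: $576.06 +$17.00 interest = $593.06; pay $593.06 → $0.00
Total interest: $102.00 + $90.00 + $76.00 + $60.00 + $40.00 + $17.00 = $385.00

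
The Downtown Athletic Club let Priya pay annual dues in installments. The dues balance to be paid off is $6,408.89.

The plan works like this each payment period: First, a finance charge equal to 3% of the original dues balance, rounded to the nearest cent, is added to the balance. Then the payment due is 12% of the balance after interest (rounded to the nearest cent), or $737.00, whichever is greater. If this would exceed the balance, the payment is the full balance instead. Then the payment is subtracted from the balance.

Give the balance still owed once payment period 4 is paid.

Payment period 1: opening $6,408.89; interest $192.27 → $6,601.16; payment $792.14; balance $5,809.02
Payment period 2: opening $5,809.02; interest $192.27 → $6,001.29; payment $737.00; balance $5,264.29
Payment period 3: opening $5,264.29; interest $192.27 → $5,456.56; payment $737.00; balance $4,719.56
Payment period 4: opening $4,719.56; interest $192.27 → $4,911.83; payment $737.00; balance $4,174.83

$4,174.83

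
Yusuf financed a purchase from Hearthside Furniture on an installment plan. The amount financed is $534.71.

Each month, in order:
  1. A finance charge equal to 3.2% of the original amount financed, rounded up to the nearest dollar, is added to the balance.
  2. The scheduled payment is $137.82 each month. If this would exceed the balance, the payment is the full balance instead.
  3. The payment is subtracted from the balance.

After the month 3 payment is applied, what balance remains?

$175.25

# | Opening | Interest | Payment | End bal
1 | $534.71 | $18.00 | $137.82 | $414.89
2 | $414.89 | $18.00 | $137.82 | $295.07
3 | $295.07 | $18.00 | $137.82 | $175.25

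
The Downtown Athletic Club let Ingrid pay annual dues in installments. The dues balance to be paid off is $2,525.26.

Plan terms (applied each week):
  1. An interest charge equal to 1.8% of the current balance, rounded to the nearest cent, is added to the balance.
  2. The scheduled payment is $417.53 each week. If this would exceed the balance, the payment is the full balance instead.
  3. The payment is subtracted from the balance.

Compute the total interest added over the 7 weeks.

$173.24

Week 1: opening $2,525.26; interest $45.45 → $2,570.71; payment $417.53; balance $2,153.18
Week 2: opening $2,153.18; interest $38.76 → $2,191.94; payment $417.53; balance $1,774.41
Week 3: opening $1,774.41; interest $31.94 → $1,806.35; payment $417.53; balance $1,388.82
Week 4: opening $1,388.82; interest $25.00 → $1,413.82; payment $417.53; balance $996.29
Week 5: opening $996.29; interest $17.93 → $1,014.22; payment $417.53; balance $596.69
Week 6: opening $596.69; interest $10.74 → $607.43; payment $417.53; balance $189.90
Week 7: opening $189.90; interest $3.42 → $193.32; payment $193.32; balance $0.00
Total interest: $45.45 + $38.76 + $31.94 + $25.00 + $17.93 + $10.74 + $3.42 = $173.24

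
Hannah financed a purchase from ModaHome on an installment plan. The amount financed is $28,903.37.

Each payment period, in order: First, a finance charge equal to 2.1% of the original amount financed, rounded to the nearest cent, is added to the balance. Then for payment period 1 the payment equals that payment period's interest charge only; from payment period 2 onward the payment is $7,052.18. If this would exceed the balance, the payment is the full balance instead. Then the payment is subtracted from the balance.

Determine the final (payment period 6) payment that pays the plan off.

$3,729.50

Payment period 1: $28,903.37 +$606.97 interest = $29,510.34; pay $606.97 → $28,903.37
Payment period 2: $28,903.37 +$606.97 interest = $29,510.34; pay $7,052.18 → $22,458.16
Payment period 3: $22,458.16 +$606.97 interest = $23,065.13; pay $7,052.18 → $16,012.95
Payment period 4: $16,012.95 +$606.97 interest = $16,619.92; pay $7,052.18 → $9,567.74
Payment period 5: $9,567.74 +$606.97 interest = $10,174.71; pay $7,052.18 → $3,122.53
Payment period 6: $3,122.53 +$606.97 interest = $3,729.50; pay $3,729.50 → $0.00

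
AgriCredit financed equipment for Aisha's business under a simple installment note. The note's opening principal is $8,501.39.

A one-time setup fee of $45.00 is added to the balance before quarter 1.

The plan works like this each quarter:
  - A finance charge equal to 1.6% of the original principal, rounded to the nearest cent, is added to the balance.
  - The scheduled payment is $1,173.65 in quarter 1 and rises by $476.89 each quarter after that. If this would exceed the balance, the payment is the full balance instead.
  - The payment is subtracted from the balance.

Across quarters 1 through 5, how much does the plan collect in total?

$9,226.49

Quarter 1: opening $8,546.39; interest $136.02 → $8,682.41; payment $1,173.65; balance $7,508.76
Quarter 2: opening $7,508.76; interest $136.02 → $7,644.78; payment $1,650.54; balance $5,994.24
Quarter 3: opening $5,994.24; interest $136.02 → $6,130.26; payment $2,127.43; balance $4,002.83
Quarter 4: opening $4,002.83; interest $136.02 → $4,138.85; payment $2,604.32; balance $1,534.53
Quarter 5: opening $1,534.53; interest $136.02 → $1,670.55; payment $1,670.55; balance $0.00
Total paid: $9,226.49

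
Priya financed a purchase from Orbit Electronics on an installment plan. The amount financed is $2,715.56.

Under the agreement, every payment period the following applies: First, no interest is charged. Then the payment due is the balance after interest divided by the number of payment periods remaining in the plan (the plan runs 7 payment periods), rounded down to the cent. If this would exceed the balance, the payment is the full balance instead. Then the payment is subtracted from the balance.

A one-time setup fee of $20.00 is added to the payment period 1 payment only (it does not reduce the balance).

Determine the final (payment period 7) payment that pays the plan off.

$387.94

Payment period 1: opening $2,715.56; payment $387.93 (+ $20.00 fee); balance $2,327.63
Payment period 2: opening $2,327.63; payment $387.93; balance $1,939.70
Payment period 3: opening $1,939.70; payment $387.94; balance $1,551.76
Payment period 4: opening $1,551.76; payment $387.94; balance $1,163.82
Payment period 5: opening $1,163.82; payment $387.94; balance $775.88
Payment period 6: opening $775.88; payment $387.94; balance $387.94
Payment period 7: opening $387.94; payment $387.94; balance $0.00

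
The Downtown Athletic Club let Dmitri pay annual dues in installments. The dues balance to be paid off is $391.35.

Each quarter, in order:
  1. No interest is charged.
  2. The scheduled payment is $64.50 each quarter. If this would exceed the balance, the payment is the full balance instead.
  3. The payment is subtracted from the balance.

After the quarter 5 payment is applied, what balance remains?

# | Opening | Payment | End bal
1 | $391.35 | $64.50 | $326.85
2 | $326.85 | $64.50 | $262.35
3 | $262.35 | $64.50 | $197.85
4 | $197.85 | $64.50 | $133.35
5 | $133.35 | $64.50 | $68.85

$68.85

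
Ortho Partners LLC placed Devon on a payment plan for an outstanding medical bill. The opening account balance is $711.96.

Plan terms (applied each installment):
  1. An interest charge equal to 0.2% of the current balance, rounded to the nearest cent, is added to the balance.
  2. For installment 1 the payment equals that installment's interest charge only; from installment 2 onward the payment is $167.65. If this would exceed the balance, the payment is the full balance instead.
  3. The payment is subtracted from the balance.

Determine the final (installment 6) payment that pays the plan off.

# | Opening | Interest | Payment | End bal
1 | $711.96 | $1.42 | $1.42 | $711.96
2 | $711.96 | $1.42 | $167.65 | $545.73
3 | $545.73 | $1.09 | $167.65 | $379.17
4 | $379.17 | $0.76 | $167.65 | $212.28
5 | $212.28 | $0.42 | $167.65 | $45.05
6 | $45.05 | $0.09 | $45.14 | $0.00

$45.14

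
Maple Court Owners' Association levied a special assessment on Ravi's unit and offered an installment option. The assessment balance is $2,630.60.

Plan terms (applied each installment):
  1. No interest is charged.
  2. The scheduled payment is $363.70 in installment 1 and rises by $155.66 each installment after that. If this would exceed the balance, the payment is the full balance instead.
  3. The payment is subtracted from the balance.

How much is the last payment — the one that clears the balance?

$241.84

Installment 1: $2,630.60 − $363.70 → $2,266.90
Installment 2: $2,266.90 − $519.36 → $1,747.54
Installment 3: $1,747.54 − $675.02 → $1,072.52
Installment 4: $1,072.52 − $830.68 → $241.84
Installment 5: $241.84 − $241.84 → $0.00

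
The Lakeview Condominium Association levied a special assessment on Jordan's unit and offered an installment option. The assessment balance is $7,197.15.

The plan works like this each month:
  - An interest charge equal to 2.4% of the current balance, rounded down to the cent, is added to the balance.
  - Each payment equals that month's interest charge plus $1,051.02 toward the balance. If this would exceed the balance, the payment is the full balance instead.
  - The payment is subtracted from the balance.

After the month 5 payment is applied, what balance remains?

# | Opening | Interest | Payment | End bal
1 | $7,197.15 | $172.73 | $1,223.75 | $6,146.13
2 | $6,146.13 | $147.50 | $1,198.52 | $5,095.11
3 | $5,095.11 | $122.28 | $1,173.30 | $4,044.09
4 | $4,044.09 | $97.05 | $1,148.07 | $2,993.07
5 | $2,993.07 | $71.83 | $1,122.85 | $1,942.05

$1,942.05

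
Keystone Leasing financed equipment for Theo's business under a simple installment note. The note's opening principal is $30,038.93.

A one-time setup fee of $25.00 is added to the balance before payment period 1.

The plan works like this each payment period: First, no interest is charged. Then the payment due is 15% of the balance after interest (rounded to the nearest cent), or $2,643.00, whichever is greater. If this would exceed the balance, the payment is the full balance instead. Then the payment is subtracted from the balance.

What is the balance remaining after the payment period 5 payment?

Payment period 1: $30,063.93 − $4,509.59 → $25,554.34
Payment period 2: $25,554.34 − $3,833.15 → $21,721.19
Payment period 3: $21,721.19 − $3,258.18 → $18,463.01
Payment period 4: $18,463.01 − $2,769.45 → $15,693.56
Payment period 5: $15,693.56 − $2,643.00 → $13,050.56

$13,050.56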